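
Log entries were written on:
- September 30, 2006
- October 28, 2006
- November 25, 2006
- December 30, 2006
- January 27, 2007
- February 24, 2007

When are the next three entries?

March 31, 2007; April 28, 2007; May 26, 2007

These are Saturdays with 28, 28, 35, 28, 28-day gaps.
Each is the final Saturday of its month — September 30, 2006 is past the 28th, so '4th Saturday' doesn't fit.
Last Saturday of March 2007: March 31, 2007.
April 2007 ends with Saturday April 28, 2007.
Last Saturday of May 2007: May 26, 2007.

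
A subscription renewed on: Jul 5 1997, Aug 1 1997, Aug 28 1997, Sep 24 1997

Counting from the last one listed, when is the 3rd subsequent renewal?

The spacing is 27, 27, 27 days — always 27 days.
Sep 24 1997 + 27 days = Oct 21 1997.
Oct 21 1997 + 27 days = Nov 17 1997.
Nov 17 1997 + 27 days = Dec 14 1997.

Dec 14 1997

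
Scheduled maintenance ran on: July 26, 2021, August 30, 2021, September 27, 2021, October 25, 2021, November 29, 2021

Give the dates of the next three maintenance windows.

These are Mondays with 35, 28, 28, 35-day gaps.
Each is the final Monday of its month — August 30, 2021 is past the 28th, so '4th Monday' doesn't fit.
December 2021 ends with Monday December 27, 2021.
Last Monday of January 2022: January 31, 2022.
February 2022 ends with Monday February 28, 2022.

December 27, 2021; January 31, 2022; February 28, 2022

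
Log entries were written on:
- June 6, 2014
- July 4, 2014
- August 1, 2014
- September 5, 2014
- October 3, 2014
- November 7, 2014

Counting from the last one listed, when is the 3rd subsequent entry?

February 6, 2015

Gaps: 28, 28, 35, 28, 35 days — a mix of 28 and 35. Every date is a Friday.
Each is the 1st Friday of its month.
1st Friday of December 2014: December 5, 2014.
January 2015 — 1st Friday is January 2, 2015.
1st Friday of February 2015: February 6, 2015.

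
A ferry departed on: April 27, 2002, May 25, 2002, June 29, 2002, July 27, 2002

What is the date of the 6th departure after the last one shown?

January 25, 2003

All Saturdays; the gaps (28, 35, 28) vary with month length.
This is the last Saturday of each month.
Last Saturday of August 2002: August 31, 2002.
September 2002 ends with Saturday September 28, 2002.
Last Saturday of October 2002: October 26, 2002.
November 2002 ends with Saturday November 30, 2002.
Last Saturday of December 2002: December 28, 2002.
January 2003 ends with Saturday January 25, 2003.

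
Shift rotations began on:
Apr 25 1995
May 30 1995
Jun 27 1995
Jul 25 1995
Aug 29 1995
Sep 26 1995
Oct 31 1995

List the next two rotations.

These are Tuesdays with 35, 28, 28, 35, 28, 35-day gaps.
Each is the final Tuesday of its month — May 30 1995 is past the 28th, so '4th Tuesday' doesn't fit.
November 1995 ends with Tuesday Nov 28 1995.
Last Tuesday of December 1995: Dec 26 1995.

Nov 28 1995, Dec 26 1995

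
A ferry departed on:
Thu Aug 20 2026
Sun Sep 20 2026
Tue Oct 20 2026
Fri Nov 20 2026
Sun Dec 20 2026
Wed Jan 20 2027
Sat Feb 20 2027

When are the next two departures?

Sat Mar 20 2027, Tue Apr 20 2027

The day-of-month is always 20 (31, 30, 31, 30, 31, 31 days between events).
So this recurs on the 20th of each month.
March 2027: Sat Mar 20 2027.
April 2027: Tue Apr 20 2027.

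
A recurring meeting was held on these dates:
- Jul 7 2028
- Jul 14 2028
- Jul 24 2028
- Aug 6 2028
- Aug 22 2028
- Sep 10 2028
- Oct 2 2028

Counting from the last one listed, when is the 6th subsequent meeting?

Apr 15 2029

The spacing grows by 3 each time: 7, 10, 13, 16, 19, 22 days.
Next gap: 25 days. Oct 2 2028 + 25 days = Oct 27 2028.
Next gap: 28 days. Oct 27 2028 + 28 days = Nov 24 2028.
Next gap: 31 days. Nov 24 2028 + 31 days = Dec 25 2028.
Next gap: 34 days. Dec 25 2028 + 34 days = Jan 28 2029.
Next gap: 37 days. Jan 28 2029 + 37 days = Mar 6 2029.
Next gap: 40 days. Mar 6 2029 + 40 days = Apr 15 2029.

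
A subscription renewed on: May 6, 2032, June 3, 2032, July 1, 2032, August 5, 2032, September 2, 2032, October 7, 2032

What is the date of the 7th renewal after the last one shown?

May 5, 2033

These are Thursdays at 28- or 35-day spacing (28, 28, 35, 28, 35).
The pattern: 1st Thursday of the month.
1st Thursday of November 2032: November 4, 2032.
1st Thursday of December 2032: December 2, 2032.
January 2033 — 1st Thursday is January 6, 2033.
1st Thursday of February 2033: February 3, 2033.
1st Thursday of March 2033: March 3, 2033.
April 2033 — 1st Thursday is April 7, 2033.
May 2033 — 1st Thursday is May 5, 2033.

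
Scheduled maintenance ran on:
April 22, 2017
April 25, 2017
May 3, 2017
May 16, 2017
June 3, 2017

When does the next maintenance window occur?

Gaps: 3, 8, 13, 18 days — each gap is 5 larger than the previous one.
Next gap: 23 days. June 3, 2017 + 23 days = June 26, 2017.

June 26, 2017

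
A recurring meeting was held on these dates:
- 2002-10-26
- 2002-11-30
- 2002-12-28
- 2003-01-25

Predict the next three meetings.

All Saturdays; the gaps (35, 28, 28) vary with month length.
This is the last Saturday of each month.
February 2003 ends with Saturday 2003-02-22.
March 2003 ends with Saturday 2003-03-29.
Last Saturday of April 2003: 2003-04-26.

2003-02-22, 2003-03-29, 2003-04-26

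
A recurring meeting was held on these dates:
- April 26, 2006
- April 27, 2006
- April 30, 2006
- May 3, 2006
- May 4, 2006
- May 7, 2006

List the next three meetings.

May 10, 2006; May 11, 2006; May 14, 2006

The gap pattern 1, 3, 3, 1, 3 repeats every 3 events.
These are the Wednesdays, Thursdays and Sundays of each week.
The following Wednesday is May 10, 2006.
The following Thursday is May 11, 2006.
The following Sunday is May 14, 2006.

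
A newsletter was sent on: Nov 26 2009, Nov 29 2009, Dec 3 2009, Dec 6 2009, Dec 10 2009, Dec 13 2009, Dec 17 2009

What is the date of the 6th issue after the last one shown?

The gap pattern 3, 4, 3, 4, 3, 4 repeats every 2 events.
These are the Thursdays and Sundays of each week.
The following Sunday is Dec 20 2009.
Next Thursday: Dec 24 2009.
The following Sunday is Dec 27 2009.
Next Thursday: Dec 31 2009.
The following Sunday is Jan 3 2010.
The following Thursday is Jan 7 2010.

Jan 7 2010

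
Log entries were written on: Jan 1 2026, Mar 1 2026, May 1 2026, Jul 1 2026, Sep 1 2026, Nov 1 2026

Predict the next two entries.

Each date is the 1st; the gaps (59, 61, 61, 62, 61) track the month lengths.
The rule is the 1st of every 2 months.
January 2027: Jan 1 2027.
Next: March 2027 → Mar 1 2027.

Jan 1 2027, Mar 1 2027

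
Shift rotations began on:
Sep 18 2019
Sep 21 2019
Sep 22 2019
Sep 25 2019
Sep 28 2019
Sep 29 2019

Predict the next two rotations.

Oct 2 2019, Oct 5 2019

Every event lands on a Wednesday or Saturday or Sunday (gaps cycle 3, 1, 3, 3, 1).
So the schedule is: every Wednesday, Saturday and Sunday.
The following Wednesday is Oct 2 2019.
The following Saturday is Oct 5 2019.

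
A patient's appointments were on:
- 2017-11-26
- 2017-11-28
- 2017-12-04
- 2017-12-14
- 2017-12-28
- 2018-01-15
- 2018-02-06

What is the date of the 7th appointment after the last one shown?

2018-10-30

Intervals are 2, 6, 10, 14, 18, 22 days — an arithmetic progression with common difference 4.
Next gap: 26 days. 2018-02-06 + 26 days = 2018-03-04.
Next gap: 30 days. 2018-03-04 + 30 days = 2018-04-03.
Next gap: 34 days. 2018-04-03 + 34 days = 2018-05-07.
Next gap: 38 days. 2018-05-07 + 38 days = 2018-06-14.
Next gap: 42 days. 2018-06-14 + 42 days = 2018-07-26.
Next gap: 46 days. 2018-07-26 + 46 days = 2018-09-10.
Next gap: 50 days. 2018-09-10 + 50 days = 2018-10-30.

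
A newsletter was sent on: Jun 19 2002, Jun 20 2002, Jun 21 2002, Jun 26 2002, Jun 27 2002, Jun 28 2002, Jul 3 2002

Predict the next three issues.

Jul 4 2002, Jul 5 2002, Jul 10 2002

Gaps: 1, 1, 5, 1, 1, 5 days — not constant, but cyclic with period 3.
The events fall on every Wednesday, Thursday and Friday.
Next Thursday: Jul 4 2002.
Next Friday: Jul 5 2002.
The following Wednesday is Jul 10 2002.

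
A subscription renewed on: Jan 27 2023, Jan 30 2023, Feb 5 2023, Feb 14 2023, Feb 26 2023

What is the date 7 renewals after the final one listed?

Aug 13 2023

Intervals are 3, 6, 9, 12 days — an arithmetic progression with common difference 3.
Next gap: 15 days. Feb 26 2023 + 15 days = Mar 13 2023.
Next gap: 18 days. Mar 13 2023 + 18 days = Mar 31 2023.
Next gap: 21 days. Mar 31 2023 + 21 days = Apr 21 2023.
Next gap: 24 days. Apr 21 2023 + 24 days = May 15 2023.
Next gap: 27 days. May 15 2023 + 27 days = Jun 11 2023.
Next gap: 30 days. Jun 11 2023 + 30 days = Jul 11 2023.
Next gap: 33 days. Jul 11 2023 + 33 days = Aug 13 2023.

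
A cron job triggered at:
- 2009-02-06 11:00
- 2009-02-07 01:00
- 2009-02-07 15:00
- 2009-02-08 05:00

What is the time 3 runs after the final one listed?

2009-02-09 23:00

Gaps: 14, 14, 14 hours — each event is 14 hours after the previous one.
2009-02-08 05:00 + 14 h = 2009-02-08 19:00.
2009-02-08 19:00 + 14 h = 2009-02-09 09:00.
2009-02-09 09:00 + 14 h = 2009-02-09 23:00.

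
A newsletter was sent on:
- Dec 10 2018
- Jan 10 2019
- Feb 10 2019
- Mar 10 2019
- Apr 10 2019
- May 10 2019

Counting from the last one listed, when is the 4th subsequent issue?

Gaps: 31, 31, 28, 31, 30 days — not constant. Every event is on the 10th of the month.
Pattern: the 10th of each month.
June 2019: Jun 10 2019.
July 2019: Jul 10 2019.
August 2019: Aug 10 2019.
Next: September 2019 → Sep 10 2019.

Sep 10 2019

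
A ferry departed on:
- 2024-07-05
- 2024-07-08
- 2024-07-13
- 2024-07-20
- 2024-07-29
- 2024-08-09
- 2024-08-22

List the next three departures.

The spacing grows by 2 each time: 3, 5, 7, 9, 11, 13 days.
Next gap: 15 days. 2024-08-22 + 15 days = 2024-09-06.
Next gap: 17 days. 2024-09-06 + 17 days = 2024-09-23.
Next gap: 19 days. 2024-09-23 + 19 days = 2024-10-12.

2024-09-06, 2024-09-23, 2024-10-12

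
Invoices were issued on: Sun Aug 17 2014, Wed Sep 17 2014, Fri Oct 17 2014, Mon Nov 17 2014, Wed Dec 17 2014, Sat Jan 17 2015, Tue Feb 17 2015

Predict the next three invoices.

Tue Mar 17 2015, Fri Apr 17 2015, Sun May 17 2015

The day-of-month is always 17 (31, 30, 31, 30, 31, 31 days between events).
So this recurs on the 17th of each month.
Next: March 2015 → Tue Mar 17 2015.
Next: April 2015 → Fri Apr 17 2015.
May 2015: Sun May 17 2015.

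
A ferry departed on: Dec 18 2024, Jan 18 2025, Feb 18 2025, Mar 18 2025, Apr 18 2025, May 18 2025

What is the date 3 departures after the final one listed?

Aug 18 2025

The day-of-month is always 18 (31, 31, 28, 31, 30 days between events).
So this recurs on the 18th of each month.
Next: June 2025 → Jun 18 2025.
July 2025: Jul 18 2025.
Next: August 2025 → Aug 18 2025.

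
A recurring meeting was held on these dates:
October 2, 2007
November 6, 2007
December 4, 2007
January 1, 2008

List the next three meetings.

Gaps: 35, 28, 28 days — a mix of 28 and 35. Every date is a Tuesday.
Each is the 1st Tuesday of its month.
February 2008 — 1st Tuesday is February 5, 2008.
1st Tuesday of March 2008: March 4, 2008.
April 2008 — 1st Tuesday is April 1, 2008.

February 5, 2008; March 4, 2008; April 1, 2008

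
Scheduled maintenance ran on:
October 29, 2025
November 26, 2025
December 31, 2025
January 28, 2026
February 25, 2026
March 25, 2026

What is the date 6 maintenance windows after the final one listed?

September 30, 2026

All Wednesdays; the gaps (28, 35, 28, 28, 28) vary with month length.
This is the last Wednesday of each month.
Last Wednesday of April 2026: April 29, 2026.
May 2026 ends with Wednesday May 27, 2026.
June 2026 ends with Wednesday June 24, 2026.
Last Wednesday of July 2026: July 29, 2026.
August 2026 ends with Wednesday August 26, 2026.
September 2026 ends with Wednesday September 30, 2026.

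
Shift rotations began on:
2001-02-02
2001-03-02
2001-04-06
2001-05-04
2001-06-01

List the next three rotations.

2001-07-06, 2001-08-03, 2001-09-07

These are Fridays at 28- or 35-day spacing (28, 35, 28, 28).
The pattern: 1st Friday of the month.
1st Friday of July 2001: 2001-07-06.
1st Friday of August 2001: 2001-08-03.
September 2001 — 1st Friday is 2001-09-07.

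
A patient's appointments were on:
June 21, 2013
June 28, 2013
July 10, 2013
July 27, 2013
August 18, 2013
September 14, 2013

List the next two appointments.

The spacing grows by 5 each time: 7, 12, 17, 22, 27 days.
Next gap: 32 days. September 14, 2013 + 32 days = October 16, 2013.
Next gap: 37 days. October 16, 2013 + 37 days = November 22, 2013.

October 16, 2013; November 22, 2013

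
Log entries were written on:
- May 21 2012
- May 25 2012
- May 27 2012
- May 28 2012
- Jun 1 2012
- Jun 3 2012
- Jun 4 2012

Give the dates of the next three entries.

Every event lands on a Monday or Friday or Sunday (gaps cycle 4, 2, 1, 4, 2, 1).
So the schedule is: every Monday, Friday and Sunday.
Next Friday: Jun 8 2012.
The following Sunday is Jun 10 2012.
The following Monday is Jun 11 2012.

Jun 8 2012, Jun 10 2012, Jun 11 2012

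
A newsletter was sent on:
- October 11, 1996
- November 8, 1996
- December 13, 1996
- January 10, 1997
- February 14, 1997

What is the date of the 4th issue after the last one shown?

June 13, 1997

These are Fridays at 28- or 35-day spacing (28, 35, 28, 35).
The pattern: 2nd Friday of the month.
2nd Friday of March 1997: March 14, 1997.
April 1997 — 2nd Friday is April 11, 1997.
May 1997 — 2nd Friday is May 9, 1997.
June 1997 — 2nd Friday is June 13, 1997.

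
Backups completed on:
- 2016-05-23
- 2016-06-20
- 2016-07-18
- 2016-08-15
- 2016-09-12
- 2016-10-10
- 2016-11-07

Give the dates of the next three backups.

2016-12-05, 2017-01-02, 2017-01-30

The spacing is 28, 28, 28, 28, 28, 28 days — always 28 days.
2016-11-07 + 28 days = 2016-12-05.
2016-12-05 + 28 days = 2017-01-02.
2017-01-02 + 28 days = 2017-01-30.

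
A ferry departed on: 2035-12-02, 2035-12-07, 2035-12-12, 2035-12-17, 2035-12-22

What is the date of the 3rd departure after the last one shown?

2036-01-06

Gaps between consecutive events: 5, 5, 5, 5 days — a constant 5-day interval.
2035-12-22 + 5 days = 2035-12-27.
2035-12-27 + 5 days = 2036-01-01.
2036-01-01 + 5 days = 2036-01-06.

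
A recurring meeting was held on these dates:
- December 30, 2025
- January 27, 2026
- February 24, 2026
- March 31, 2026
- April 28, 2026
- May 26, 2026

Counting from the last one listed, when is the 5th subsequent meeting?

These are Tuesdays with 28, 28, 35, 28, 28-day gaps.
Each is the final Tuesday of its month — December 30, 2025 is past the 28th, so '4th Tuesday' doesn't fit.
June 2026 ends with Tuesday June 30, 2026.
July 2026 ends with Tuesday July 28, 2026.
Last Tuesday of August 2026: August 25, 2026.
Last Tuesday of September 2026: September 29, 2026.
Last Tuesday of October 2026: October 27, 2026.

October 27, 2026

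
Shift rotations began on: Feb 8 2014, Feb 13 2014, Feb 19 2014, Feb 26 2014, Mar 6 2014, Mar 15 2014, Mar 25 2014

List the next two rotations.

Apr 5 2014, Apr 17 2014

Intervals are 5, 6, 7, 8, 9, 10 days — an arithmetic progression with common difference 1.
Next gap: 11 days. Mar 25 2014 + 11 days = Apr 5 2014.
Next gap: 12 days. Apr 5 2014 + 12 days = Apr 17 2014.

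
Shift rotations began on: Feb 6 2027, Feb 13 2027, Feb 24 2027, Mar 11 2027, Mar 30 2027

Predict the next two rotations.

Gaps: 7, 11, 15, 19 days — each gap is 4 larger than the previous one.
Next gap: 23 days. Mar 30 2027 + 23 days = Apr 22 2027.
Next gap: 27 days. Apr 22 2027 + 27 days = May 19 2027.

Apr 22 2027, May 19 2027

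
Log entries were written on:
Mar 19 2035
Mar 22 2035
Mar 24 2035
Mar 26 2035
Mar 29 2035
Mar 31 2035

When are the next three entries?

Apr 2 2035, Apr 5 2035, Apr 7 2035

The gap pattern 3, 2, 2, 3, 2 repeats every 3 events.
These are the Mondays, Thursdays and Saturdays of each week.
The following Monday is Apr 2 2035.
Next Thursday: Apr 5 2035.
The following Saturday is Apr 7 2035.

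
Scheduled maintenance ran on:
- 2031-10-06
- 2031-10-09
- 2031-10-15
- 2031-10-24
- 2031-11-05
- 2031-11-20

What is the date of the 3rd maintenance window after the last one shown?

Intervals are 3, 6, 9, 12, 15 days — an arithmetic progression with common difference 3.
Next gap: 18 days. 2031-11-20 + 18 days = 2031-12-08.
Next gap: 21 days. 2031-12-08 + 21 days = 2031-12-29.
Next gap: 24 days. 2031-12-29 + 24 days = 2032-01-22.

2032-01-22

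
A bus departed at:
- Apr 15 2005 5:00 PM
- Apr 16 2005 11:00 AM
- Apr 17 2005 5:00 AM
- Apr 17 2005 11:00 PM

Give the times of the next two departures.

Gaps: 18, 18, 18 hours — each event is 18 hours after the previous one.
Apr 17 2005 11:00 PM + 18 h = Apr 18 2005 5:00 PM.
Apr 18 2005 5:00 PM + 18 h = Apr 19 2005 11:00 AM.

Apr 18 2005 5:00 PM, Apr 19 2005 11:00 AM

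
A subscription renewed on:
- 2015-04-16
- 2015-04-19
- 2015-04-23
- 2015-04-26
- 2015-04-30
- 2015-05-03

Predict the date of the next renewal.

2015-05-07

Gaps: 3, 4, 3, 4, 3 days — not constant, but cyclic with period 2.
The events fall on every Thursday and Sunday.
Next Thursday: 2015-05-07.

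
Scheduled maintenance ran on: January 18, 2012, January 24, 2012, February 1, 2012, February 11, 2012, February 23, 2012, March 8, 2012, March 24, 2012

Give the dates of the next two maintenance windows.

April 11, 2012; May 1, 2012

Gaps: 6, 8, 10, 12, 14, 16 days — each gap is 2 larger than the previous one.
Next gap: 18 days. March 24, 2012 + 18 days = April 11, 2012.
Next gap: 20 days. April 11, 2012 + 20 days = May 1, 2012.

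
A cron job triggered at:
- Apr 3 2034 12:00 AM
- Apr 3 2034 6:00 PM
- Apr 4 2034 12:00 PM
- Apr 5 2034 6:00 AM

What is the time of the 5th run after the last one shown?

Apr 9 2034 12:00 AM

Gaps: 18, 18, 18 hours — each event is 18 hours after the previous one.
Apr 5 2034 6:00 AM + 18 h = Apr 6 2034 12:00 AM.
Apr 6 2034 12:00 AM + 18 h = Apr 6 2034 6:00 PM.
Apr 6 2034 6:00 PM + 18 h = Apr 7 2034 12:00 PM.
Apr 7 2034 12:00 PM + 18 h = Apr 8 2034 6:00 AM.
Apr 8 2034 6:00 AM + 18 h = Apr 9 2034 12:00 AM.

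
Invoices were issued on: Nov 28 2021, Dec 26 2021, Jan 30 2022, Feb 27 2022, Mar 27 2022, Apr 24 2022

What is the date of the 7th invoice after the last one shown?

Nov 27 2022

All Sundays; the gaps (28, 35, 28, 28, 28) vary with month length.
This is the last Sunday of each month.
May 2022 ends with Sunday May 29 2022.
Last Sunday of June 2022: Jun 26 2022.
July 2022 ends with Sunday Jul 31 2022.
August 2022 ends with Sunday Aug 28 2022.
September 2022 ends with Sunday Sep 25 2022.
Last Sunday of October 2022: Oct 30 2022.
Last Sunday of November 2022: Nov 27 2022.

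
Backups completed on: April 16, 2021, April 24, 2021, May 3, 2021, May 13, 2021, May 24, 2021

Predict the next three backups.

June 5, 2021; June 18, 2021; July 2, 2021

Intervals are 8, 9, 10, 11 days — an arithmetic progression with common difference 1.
Next gap: 12 days. May 24, 2021 + 12 days = June 5, 2021.
Next gap: 13 days. June 5, 2021 + 13 days = June 18, 2021.
Next gap: 14 days. June 18, 2021 + 14 days = July 2, 2021.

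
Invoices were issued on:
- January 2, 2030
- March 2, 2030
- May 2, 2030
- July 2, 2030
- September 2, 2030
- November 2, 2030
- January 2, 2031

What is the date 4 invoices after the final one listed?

Each date is the 2nd; the gaps (59, 61, 61, 62, 61, 61) track the month lengths.
The rule is the 2nd of every 2 months.
Next: March 2031 → March 2, 2031.
Next: May 2031 → May 2, 2031.
July 2031: July 2, 2031.
September 2031: September 2, 2031.

September 2, 2031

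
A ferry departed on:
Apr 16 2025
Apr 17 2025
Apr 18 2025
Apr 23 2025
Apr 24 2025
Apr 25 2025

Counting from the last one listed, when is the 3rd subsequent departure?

May 2 2025

Gaps: 1, 1, 5, 1, 1 days — not constant, but cyclic with period 3.
The events fall on every Wednesday, Thursday and Friday.
Next Wednesday: Apr 30 2025.
Next Thursday: May 1 2025.
Next Friday: May 2 2025.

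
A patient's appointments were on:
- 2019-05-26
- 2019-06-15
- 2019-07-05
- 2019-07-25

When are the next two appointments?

Gaps between consecutive events: 20, 20, 20 days — a constant 20-day interval.
2019-07-25 + 20 days = 2019-08-14.
2019-08-14 + 20 days = 2019-09-03.

2019-08-14, 2019-09-03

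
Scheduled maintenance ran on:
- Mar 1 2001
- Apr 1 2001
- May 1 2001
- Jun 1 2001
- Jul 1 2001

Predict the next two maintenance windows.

Each date is the 1st; the gaps (31, 30, 31, 30) track the month lengths.
The rule is the 1st of each month.
Next: August 2001 → Aug 1 2001.
September 2001: Sep 1 2001.

Aug 1 2001, Sep 1 2001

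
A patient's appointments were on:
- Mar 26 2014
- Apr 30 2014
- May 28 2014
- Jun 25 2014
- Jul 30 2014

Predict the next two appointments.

Aug 27 2014, Sep 24 2014

All Wednesdays; the gaps (35, 28, 28, 35) vary with month length.
This is the last Wednesday of each month.
August 2014 ends with Wednesday Aug 27 2014.
Last Wednesday of September 2014: Sep 24 2014.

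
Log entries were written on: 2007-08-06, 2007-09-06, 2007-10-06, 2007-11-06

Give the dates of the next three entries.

Gaps: 31, 30, 31 days — not constant. Every event is on the 6th of the month.
Pattern: the 6th of each month.
December 2007: 2007-12-06.
Next: January 2008 → 2008-01-06.
Next: February 2008 → 2008-02-06.

2007-12-06, 2008-01-06, 2008-02-06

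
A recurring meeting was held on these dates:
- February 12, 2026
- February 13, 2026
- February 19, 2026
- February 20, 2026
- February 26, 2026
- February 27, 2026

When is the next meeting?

March 5, 2026

Gaps: 1, 6, 1, 6, 1 days — not constant, but cyclic with period 2.
The events fall on every Thursday and Friday.
Next Thursday: March 5, 2026.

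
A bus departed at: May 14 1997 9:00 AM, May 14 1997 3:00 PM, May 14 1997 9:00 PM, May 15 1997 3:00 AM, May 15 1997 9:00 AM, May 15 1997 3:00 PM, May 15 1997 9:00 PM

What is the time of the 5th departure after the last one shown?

May 17 1997 3:00 AM

Spacing: 6, 6, 6, 6, 6, 6 h — constant 6 h.
May 15 1997 9:00 PM + 6 h = May 16 1997 3:00 AM.
May 16 1997 3:00 AM + 6 h = May 16 1997 9:00 AM.
May 16 1997 9:00 AM + 6 h = May 16 1997 3:00 PM.
May 16 1997 3:00 PM + 6 h = May 16 1997 9:00 PM.
May 16 1997 9:00 PM + 6 h = May 17 1997 3:00 AM.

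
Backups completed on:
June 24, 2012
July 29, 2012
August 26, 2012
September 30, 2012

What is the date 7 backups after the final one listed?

These are Sundays with 35, 28, 35-day gaps.
Each is the final Sunday of its month — July 29, 2012 is past the 28th, so '4th Sunday' doesn't fit.
October 2012 ends with Sunday October 28, 2012.
November 2012 ends with Sunday November 25, 2012.
December 2012 ends with Sunday December 30, 2012.
Last Sunday of January 2013: January 27, 2013.
Last Sunday of February 2013: February 24, 2013.
Last Sunday of March 2013: March 31, 2013.
April 2013 ends with Sunday April 28, 2013.

April 28, 2013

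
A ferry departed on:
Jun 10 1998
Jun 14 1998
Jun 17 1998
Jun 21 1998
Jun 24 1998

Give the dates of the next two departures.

Jun 28 1998, Jul 1 1998

Every event lands on a Wednesday or Sunday (gaps cycle 4, 3, 4, 3).
So the schedule is: every Wednesday and Sunday.
The following Sunday is Jun 28 1998.
Next Wednesday: Jul 1 1998.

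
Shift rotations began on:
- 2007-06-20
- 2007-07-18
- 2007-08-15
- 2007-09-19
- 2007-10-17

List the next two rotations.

Gaps: 28, 28, 35, 28 days — a mix of 28 and 35. Every date is a Wednesday.
Each is the 3rd Wednesday of its month.
3rd Wednesday of November 2007: 2007-11-21.
3rd Wednesday of December 2007: 2007-12-19.

2007-11-21, 2007-12-19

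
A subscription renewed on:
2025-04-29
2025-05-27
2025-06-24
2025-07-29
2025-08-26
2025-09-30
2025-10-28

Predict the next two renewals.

2025-11-25, 2025-12-30

Every date is a Tuesday; gaps 28, 28, 35, 28, 35, 28 days.
Each is the last Tuesday of its month (at least one falls on the 29th or later, ruling out '4th Tuesday').
Last Tuesday of November 2025: 2025-11-25.
Last Tuesday of December 2025: 2025-12-30.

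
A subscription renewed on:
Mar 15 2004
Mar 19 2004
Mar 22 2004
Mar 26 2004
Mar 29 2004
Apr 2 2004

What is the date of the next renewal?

The gap pattern 4, 3, 4, 3, 4 repeats every 2 events.
These are the Mondays and Fridays of each week.
The following Monday is Apr 5 2004.

Apr 5 2004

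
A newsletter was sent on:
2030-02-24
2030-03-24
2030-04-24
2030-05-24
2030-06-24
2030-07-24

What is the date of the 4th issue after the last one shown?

Gaps: 28, 31, 30, 31, 30 days — not constant. Every event is on the 24th of the month.
Pattern: the 24th of each month.
August 2030: 2030-08-24.
Next: September 2030 → 2030-09-24.
Next: October 2030 → 2030-10-24.
Next: November 2030 → 2030-11-24.

2030-11-24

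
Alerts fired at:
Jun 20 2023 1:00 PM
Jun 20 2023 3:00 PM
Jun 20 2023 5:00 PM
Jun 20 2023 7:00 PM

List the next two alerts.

Spacing: 2, 2, 2 h — constant 2 h.
Jun 20 2023 7:00 PM + 2 h = Jun 20 2023 9:00 PM.
Jun 20 2023 9:00 PM + 2 h = Jun 20 2023 11:00 PM.

Jun 20 2023 9:00 PM, Jun 20 2023 11:00 PM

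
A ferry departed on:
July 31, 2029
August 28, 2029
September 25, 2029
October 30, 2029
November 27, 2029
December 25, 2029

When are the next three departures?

These are Tuesdays with 28, 28, 35, 28, 28-day gaps.
Each is the final Tuesday of its month — July 31, 2029 is past the 28th, so '4th Tuesday' doesn't fit.
Last Tuesday of January 2030: January 29, 2030.
February 2030 ends with Tuesday February 26, 2030.
March 2030 ends with Tuesday March 26, 2030.

January 29, 2030; February 26, 2030; March 26, 2030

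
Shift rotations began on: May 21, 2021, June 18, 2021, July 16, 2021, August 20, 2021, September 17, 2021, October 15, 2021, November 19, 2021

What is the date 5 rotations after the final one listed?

Gaps: 28, 28, 35, 28, 28, 35 days — a mix of 28 and 35. Every date is a Friday.
Each is the 3rd Friday of its month.
3rd Friday of December 2021: December 17, 2021.
3rd Friday of January 2022: January 21, 2022.
February 2022 — 3rd Friday is February 18, 2022.
March 2022 — 3rd Friday is March 18, 2022.
3rd Friday of April 2022: April 15, 2022.

April 15, 2022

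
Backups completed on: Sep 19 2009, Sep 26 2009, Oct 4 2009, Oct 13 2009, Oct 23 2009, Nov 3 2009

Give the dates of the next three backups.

Gaps: 7, 8, 9, 10, 11 days — each gap is 1 larger than the previous one.
Next gap: 12 days. Nov 3 2009 + 12 days = Nov 15 2009.
Next gap: 13 days. Nov 15 2009 + 13 days = Nov 28 2009.
Next gap: 14 days. Nov 28 2009 + 14 days = Dec 12 2009.

Nov 15 2009, Nov 28 2009, Dec 12 2009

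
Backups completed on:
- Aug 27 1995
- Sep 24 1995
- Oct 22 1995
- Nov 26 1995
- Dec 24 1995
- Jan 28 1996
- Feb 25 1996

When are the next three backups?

These are Sundays at 28- or 35-day spacing (28, 28, 35, 28, 35, 28).
The pattern: 4th Sunday of the month.
March 1996 — 4th Sunday is Mar 24 1996.
April 1996 — 4th Sunday is Apr 28 1996.
May 1996 — 4th Sunday is May 26 1996.

Mar 24 1996, Apr 28 1996, May 26 1996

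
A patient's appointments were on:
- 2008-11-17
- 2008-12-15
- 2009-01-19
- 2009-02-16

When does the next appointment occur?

These are Mondays at 28- or 35-day spacing (28, 35, 28).
The pattern: 3rd Monday of the month.
March 2009 — 3rd Monday is 2009-03-16.

2009-03-16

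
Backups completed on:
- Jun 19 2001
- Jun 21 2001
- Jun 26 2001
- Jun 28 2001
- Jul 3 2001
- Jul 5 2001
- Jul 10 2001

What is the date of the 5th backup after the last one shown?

Jul 26 2001

The gap pattern 2, 5, 2, 5, 2, 5 repeats every 2 events.
These are the Tuesdays and Thursdays of each week.
The following Thursday is Jul 12 2001.
The following Tuesday is Jul 17 2001.
The following Thursday is Jul 19 2001.
Next Tuesday: Jul 24 2001.
The following Thursday is Jul 26 2001.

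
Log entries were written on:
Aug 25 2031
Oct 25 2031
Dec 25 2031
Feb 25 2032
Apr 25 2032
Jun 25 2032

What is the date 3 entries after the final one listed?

Dec 25 2032

Gaps: 61, 61, 62, 60, 61 days — not constant. Every event is on the 25th of the month.
Pattern: the 25th of every 2 months.
Next: August 2032 → Aug 25 2032.
Next: October 2032 → Oct 25 2032.
December 2032: Dec 25 2032.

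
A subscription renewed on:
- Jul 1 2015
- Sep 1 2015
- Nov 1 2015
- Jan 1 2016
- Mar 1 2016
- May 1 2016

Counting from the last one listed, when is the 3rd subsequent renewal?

Each date is the 1st; the gaps (62, 61, 61, 60, 61) track the month lengths.
The rule is the 1st of every 2 months.
July 2016: Jul 1 2016.
September 2016: Sep 1 2016.
November 2016: Nov 1 2016.

Nov 1 2016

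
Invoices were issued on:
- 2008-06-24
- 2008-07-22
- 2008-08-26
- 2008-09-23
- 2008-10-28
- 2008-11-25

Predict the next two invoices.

All dates are Tuesdays, 28, 35, 28, 35, 28 days apart.
Specifically, the 4th Tuesday of each month.
December 2008 — 4th Tuesday is 2008-12-23.
4th Tuesday of January 2009: 2009-01-27.

2008-12-23, 2009-01-27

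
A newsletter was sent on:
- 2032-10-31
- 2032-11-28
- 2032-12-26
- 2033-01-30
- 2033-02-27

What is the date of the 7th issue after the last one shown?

All Sundays; the gaps (28, 28, 35, 28) vary with month length.
This is the last Sunday of each month.
March 2033 ends with Sunday 2033-03-27.
Last Sunday of April 2033: 2033-04-24.
May 2033 ends with Sunday 2033-05-29.
Last Sunday of June 2033: 2033-06-26.
July 2033 ends with Sunday 2033-07-31.
August 2033 ends with Sunday 2033-08-28.
Last Sunday of September 2033: 2033-09-25.

2033-09-25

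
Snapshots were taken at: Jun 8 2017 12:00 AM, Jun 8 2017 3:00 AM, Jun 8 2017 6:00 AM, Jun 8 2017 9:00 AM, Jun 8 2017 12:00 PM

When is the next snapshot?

Jun 8 2017 3:00 PM

Spacing: 3, 3, 3, 3 h — constant 3 h.
Jun 8 2017 12:00 PM + 3 h = Jun 8 2017 3:00 PM.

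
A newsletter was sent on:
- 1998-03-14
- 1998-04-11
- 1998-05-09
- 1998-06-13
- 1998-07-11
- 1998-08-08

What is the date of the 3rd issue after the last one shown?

1998-11-14

All dates are Saturdays, 28, 28, 35, 28, 28 days apart.
Specifically, the 2nd Saturday of each month.
September 1998 — 2nd Saturday is 1998-09-12.
October 1998 — 2nd Saturday is 1998-10-10.
2nd Saturday of November 1998: 1998-11-14.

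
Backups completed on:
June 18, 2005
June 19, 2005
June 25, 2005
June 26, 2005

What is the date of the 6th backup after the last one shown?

Gaps: 1, 6, 1 days — not constant, but cyclic with period 2.
The events fall on every Saturday and Sunday.
Next Saturday: July 2, 2005.
Next Sunday: July 3, 2005.
Next Saturday: July 9, 2005.
Next Sunday: July 10, 2005.
The following Saturday is July 16, 2005.
Next Sunday: July 17, 2005.

July 17, 2005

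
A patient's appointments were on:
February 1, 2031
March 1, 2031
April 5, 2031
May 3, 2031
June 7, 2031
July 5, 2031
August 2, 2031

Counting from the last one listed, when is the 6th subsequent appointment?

February 7, 2032

Gaps: 28, 35, 28, 35, 28, 28 days — a mix of 28 and 35. Every date is a Saturday.
Each is the 1st Saturday of its month.
September 2031 — 1st Saturday is September 6, 2031.
1st Saturday of October 2031: October 4, 2031.
November 2031 — 1st Saturday is November 1, 2031.
December 2031 — 1st Saturday is December 6, 2031.
January 2032 — 1st Saturday is January 3, 2032.
1st Saturday of February 2032: February 7, 2032.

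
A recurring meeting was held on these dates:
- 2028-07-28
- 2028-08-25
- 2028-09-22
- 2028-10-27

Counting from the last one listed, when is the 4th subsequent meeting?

2029-02-23

These are Fridays at 28- or 35-day spacing (28, 28, 35).
The pattern: 4th Friday of the month.
4th Friday of November 2028: 2028-11-24.
4th Friday of December 2028: 2028-12-22.
4th Friday of January 2029: 2029-01-26.
4th Friday of February 2029: 2029-02-23.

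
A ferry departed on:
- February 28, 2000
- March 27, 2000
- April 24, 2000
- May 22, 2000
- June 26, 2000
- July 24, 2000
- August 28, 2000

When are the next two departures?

These are Mondays at 28- or 35-day spacing (28, 28, 28, 35, 28, 35).
The pattern: 4th Monday of the month.
4th Monday of September 2000: September 25, 2000.
4th Monday of October 2000: October 23, 2000.

September 25, 2000; October 23, 2000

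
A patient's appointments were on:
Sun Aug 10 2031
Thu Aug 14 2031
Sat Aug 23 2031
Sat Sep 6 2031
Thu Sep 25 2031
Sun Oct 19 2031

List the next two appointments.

Intervals are 4, 9, 14, 19, 24 days — an arithmetic progression with common difference 5.
Next gap: 29 days. Sun Oct 19 2031 + 29 days = Mon Nov 17 2031.
Next gap: 34 days. Mon Nov 17 2031 + 34 days = Sun Dec 21 2031.

Mon Nov 17 2031, Sun Dec 21 2031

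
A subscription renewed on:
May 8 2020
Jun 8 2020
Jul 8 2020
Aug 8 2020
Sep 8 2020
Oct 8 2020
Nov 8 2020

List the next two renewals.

Dec 8 2020, Jan 8 2021

Each date is the 8th; the gaps (31, 30, 31, 31, 30, 31) track the month lengths.
The rule is the 8th of each month.
December 2020: Dec 8 2020.
January 2021: Jan 8 2021.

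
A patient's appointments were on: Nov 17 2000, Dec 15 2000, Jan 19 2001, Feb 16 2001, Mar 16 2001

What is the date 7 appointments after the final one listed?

Oct 19 2001

Gaps: 28, 35, 28, 28 days — a mix of 28 and 35. Every date is a Friday.
Each is the 3rd Friday of its month.
April 2001 — 3rd Friday is Apr 20 2001.
3rd Friday of May 2001: May 18 2001.
3rd Friday of June 2001: Jun 15 2001.
July 2001 — 3rd Friday is Jul 20 2001.
August 2001 — 3rd Friday is Aug 17 2001.
September 2001 — 3rd Friday is Sep 21 2001.
October 2001 — 3rd Friday is Oct 19 2001.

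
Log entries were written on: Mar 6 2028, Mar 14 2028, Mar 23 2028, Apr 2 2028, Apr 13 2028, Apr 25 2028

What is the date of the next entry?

May 8 2028

Gaps: 8, 9, 10, 11, 12 days — each gap is 1 larger than the previous one.
Next gap: 13 days. Apr 25 2028 + 13 days = May 8 2028.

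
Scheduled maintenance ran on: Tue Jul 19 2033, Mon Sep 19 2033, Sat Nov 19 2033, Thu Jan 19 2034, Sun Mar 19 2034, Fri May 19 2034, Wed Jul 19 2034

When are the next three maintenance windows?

Tue Sep 19 2034, Sun Nov 19 2034, Fri Jan 19 2035

The day-of-month is always 19 (62, 61, 61, 59, 61, 61 days between events).
So this recurs on the 19th of every 2 months.
September 2034: Tue Sep 19 2034.
November 2034: Sun Nov 19 2034.
January 2035: Fri Jan 19 2035.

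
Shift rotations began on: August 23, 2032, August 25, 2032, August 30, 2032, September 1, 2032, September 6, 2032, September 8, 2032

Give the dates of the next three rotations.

The gap pattern 2, 5, 2, 5, 2 repeats every 2 events.
These are the Mondays and Wednesdays of each week.
The following Monday is September 13, 2032.
The following Wednesday is September 15, 2032.
The following Monday is September 20, 2032.

September 13, 2032; September 15, 2032; September 20, 2032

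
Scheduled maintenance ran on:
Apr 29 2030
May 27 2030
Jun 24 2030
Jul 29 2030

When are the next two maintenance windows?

Aug 26 2030, Sep 30 2030

All Mondays; the gaps (28, 28, 35) vary with month length.
This is the last Monday of each month.
August 2030 ends with Monday Aug 26 2030.
Last Monday of September 2030: Sep 30 2030.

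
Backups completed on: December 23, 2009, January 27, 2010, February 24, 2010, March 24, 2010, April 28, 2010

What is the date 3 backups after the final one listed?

July 28, 2010

These are Wednesdays at 28- or 35-day spacing (35, 28, 28, 35).
The pattern: 4th Wednesday of the month.
May 2010 — 4th Wednesday is May 26, 2010.
4th Wednesday of June 2010: June 23, 2010.
July 2010 — 4th Wednesday is July 28, 2010.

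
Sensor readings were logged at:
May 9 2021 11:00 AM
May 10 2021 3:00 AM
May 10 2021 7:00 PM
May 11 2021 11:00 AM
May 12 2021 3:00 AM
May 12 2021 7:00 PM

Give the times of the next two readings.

Spacing: 16, 16, 16, 16, 16 h — constant 16 h.
May 12 2021 7:00 PM + 16 h = May 13 2021 11:00 AM.
May 13 2021 11:00 AM + 16 h = May 14 2021 3:00 AM.

May 13 2021 11:00 AM, May 14 2021 3:00 AM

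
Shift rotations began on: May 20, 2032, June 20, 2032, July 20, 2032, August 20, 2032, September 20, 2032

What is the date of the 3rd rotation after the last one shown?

December 20, 2032

Gaps: 31, 30, 31, 31 days — not constant. Every event is on the 20th of the month.
Pattern: the 20th of each month.
Next: October 2032 → October 20, 2032.
November 2032: November 20, 2032.
December 2032: December 20, 2032.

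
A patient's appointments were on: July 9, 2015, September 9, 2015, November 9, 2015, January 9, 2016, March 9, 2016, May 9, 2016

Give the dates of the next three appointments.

July 9, 2016; September 9, 2016; November 9, 2016

Gaps: 62, 61, 61, 60, 61 days — not constant. Every event is on the 9th of the month.
Pattern: the 9th of every 2 months.
Next: July 2016 → July 9, 2016.
September 2016: September 9, 2016.
November 2016: November 9, 2016.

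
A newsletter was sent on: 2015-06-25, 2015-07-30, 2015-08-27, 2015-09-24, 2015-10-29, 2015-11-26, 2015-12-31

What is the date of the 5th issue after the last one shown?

Every date is a Thursday; gaps 35, 28, 28, 35, 28, 35 days.
Each is the last Thursday of its month (at least one falls on the 29th or later, ruling out '4th Thursday').
Last Thursday of January 2016: 2016-01-28.
February 2016 ends with Thursday 2016-02-25.
Last Thursday of March 2016: 2016-03-31.
Last Thursday of April 2016: 2016-04-28.
May 2016 ends with Thursday 2016-05-26.

2016-05-26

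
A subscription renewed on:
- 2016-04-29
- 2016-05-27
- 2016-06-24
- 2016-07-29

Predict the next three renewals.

All Fridays; the gaps (28, 28, 35) vary with month length.
This is the last Friday of each month.
August 2016 ends with Friday 2016-08-26.
Last Friday of September 2016: 2016-09-30.
Last Friday of October 2016: 2016-10-28.

2016-08-26, 2016-09-30, 2016-10-28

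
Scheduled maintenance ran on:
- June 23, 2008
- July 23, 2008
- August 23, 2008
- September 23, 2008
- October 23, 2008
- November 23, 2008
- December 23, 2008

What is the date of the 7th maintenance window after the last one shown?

The day-of-month is always 23 (30, 31, 31, 30, 31, 30 days between events).
So this recurs on the 23rd of each month.
January 2009: January 23, 2009.
Next: February 2009 → February 23, 2009.
Next: March 2009 → March 23, 2009.
Next: April 2009 → April 23, 2009.
Next: May 2009 → May 23, 2009.
Next: June 2009 → June 23, 2009.
July 2009: July 23, 2009.

July 23, 2009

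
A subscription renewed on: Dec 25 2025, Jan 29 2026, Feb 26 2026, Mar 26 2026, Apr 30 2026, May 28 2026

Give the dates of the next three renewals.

Jun 25 2026, Jul 30 2026, Aug 27 2026

All Thursdays; the gaps (35, 28, 28, 35, 28) vary with month length.
This is the last Thursday of each month.
June 2026 ends with Thursday Jun 25 2026.
Last Thursday of July 2026: Jul 30 2026.
August 2026 ends with Thursday Aug 27 2026.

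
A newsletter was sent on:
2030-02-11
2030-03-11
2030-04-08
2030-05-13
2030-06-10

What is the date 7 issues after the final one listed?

These are Mondays at 28- or 35-day spacing (28, 28, 35, 28).
The pattern: 2nd Monday of the month.
2nd Monday of July 2030: 2030-07-08.
2nd Monday of August 2030: 2030-08-12.
September 2030 — 2nd Monday is 2030-09-09.
October 2030 — 2nd Monday is 2030-10-14.
November 2030 — 2nd Monday is 2030-11-11.
2nd Monday of December 2030: 2030-12-09.
January 2031 — 2nd Monday is 2031-01-13.

2031-01-13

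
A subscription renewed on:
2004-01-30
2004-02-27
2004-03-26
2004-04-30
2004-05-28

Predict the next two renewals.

Every date is a Friday; gaps 28, 28, 35, 28 days.
Each is the last Friday of its month (at least one falls on the 29th or later, ruling out '4th Friday').
Last Friday of June 2004: 2004-06-25.
Last Friday of July 2004: 2004-07-30.

2004-06-25, 2004-07-30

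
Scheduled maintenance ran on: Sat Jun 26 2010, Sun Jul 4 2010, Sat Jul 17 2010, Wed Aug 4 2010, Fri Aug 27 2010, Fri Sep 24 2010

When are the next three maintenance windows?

Gaps: 8, 13, 18, 23, 28 days — each gap is 5 larger than the previous one.
Next gap: 33 days. Fri Sep 24 2010 + 33 days = Wed Oct 27 2010.
Next gap: 38 days. Wed Oct 27 2010 + 38 days = Sat Dec 4 2010.
Next gap: 43 days. Sat Dec 4 2010 + 43 days = Sun Jan 16 2011.

Wed Oct 27 2010, Sat Dec 4 2010, Sun Jan 16 2011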